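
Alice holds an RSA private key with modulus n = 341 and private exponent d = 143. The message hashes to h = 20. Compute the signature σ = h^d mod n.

h^2 ≡ 20^2 = 400 ≡ 59
h^4 ≡ 59^2 = 3481 ≡ 71
h^8 ≡ 71^2 = 5041 ≡ 267
h^16 ≡ 267^2 = 71289 ≡ 20
h^32 ≡ 20^2 = 400 ≡ 59
h^64 ≡ 59^2 = 3481 ≡ 71
h^128 ≡ 71^2 = 5041 ≡ 267
143 = 128 + 8 + 4 + 2 + 1, so h^143 ≡ 267·267·71·59·20 ≡ 267 (mod 341)

267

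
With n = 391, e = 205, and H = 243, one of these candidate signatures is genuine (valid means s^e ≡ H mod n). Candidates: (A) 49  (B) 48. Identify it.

B

Candidate A: 49^2 = 2401 ≡ 55; 49^4 ≡ 55^2 = 3025 ≡ 288; 49^8 ≡ 288^2 = 82944 ≡ 52; 49^16 ≡ 52^2 = 2704 ≡ 358; 49^32 ≡ 358^2 = 128164 ≡ 307; 49^64 ≡ 307^2 = 94249 ≡ 18; 49^128 ≡ 18^2 = 324; 205 = 128 + 64 + 8 + 4 + 1, so 49^205 ≡ 324·18·52·288·49 ≡ 2 (mod 391)
Candidate B: 48^2 = 2304 ≡ 349; 48^4 ≡ 349^2 = 121801 ≡ 200; 48^8 ≡ 200^2 = 40000 ≡ 118; 48^16 ≡ 118^2 = 13924 ≡ 239; 48^32 ≡ 239^2 = 57121 ≡ 35; 48^64 ≡ 35^2 = 1225 ≡ 52; 48^128 ≡ 52^2 = 2704 ≡ 358; 205 = 128 + 64 + 8 + 4 + 1, so 48^205 ≡ 358·52·118·200·48 ≡ 243 (mod 391)
  → matches H = 243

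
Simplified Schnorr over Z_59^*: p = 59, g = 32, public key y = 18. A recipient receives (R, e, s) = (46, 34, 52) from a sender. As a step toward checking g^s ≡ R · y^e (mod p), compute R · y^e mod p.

18^2 = 324 ≡ 29
18^4 ≡ 29^2 = 841 ≡ 15
18^8 ≡ 15^2 = 225 ≡ 48
18^16 ≡ 48^2 = 2304 ≡ 3
18^32 ≡ 3^2 = 9
34 = 32 + 2, so 18^34 ≡ 9·29 ≡ 25 (mod 59)
R · y^e ≡ 46·25 = 1150 ≡ 29 (mod 59)

29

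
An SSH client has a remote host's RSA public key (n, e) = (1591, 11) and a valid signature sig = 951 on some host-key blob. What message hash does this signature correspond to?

sig^2 ≡ 951^2 = 904401 ≡ 713
sig^4 ≡ 713^2 = 508369 ≡ 840
sig^8 ≡ 840^2 = 705600 ≡ 787
11 = 8 + 2 + 1, so sig^11 ≡ 787·713·951 ≡ 1453 (mod 1591)

1453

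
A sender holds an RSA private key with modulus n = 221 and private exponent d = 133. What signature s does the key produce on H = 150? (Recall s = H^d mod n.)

46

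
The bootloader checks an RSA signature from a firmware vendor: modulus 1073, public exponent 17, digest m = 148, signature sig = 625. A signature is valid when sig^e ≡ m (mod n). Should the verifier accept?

reject

sig^2 ≡ 625^2 = 390625 ≡ 53
sig^4 ≡ 53^2 = 2809 ≡ 663
sig^8 ≡ 663^2 = 439569 ≡ 712
sig^16 ≡ 712^2 = 506944 ≡ 488
17 = 16 + 1, so sig^17 ≡ 488·625 ≡ 268 (mod 1073)
sig^17 mod 1073 = 268, but m = 148.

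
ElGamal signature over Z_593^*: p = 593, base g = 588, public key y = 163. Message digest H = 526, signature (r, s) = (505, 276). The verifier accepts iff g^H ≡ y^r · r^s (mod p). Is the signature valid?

valid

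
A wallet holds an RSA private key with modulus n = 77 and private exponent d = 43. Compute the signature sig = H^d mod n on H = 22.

H^2 ≡ 22^2 = 484 ≡ 22
H^4 ≡ 22^2 = 484 ≡ 22
H^8 ≡ 22^2 = 484 ≡ 22
H^16 ≡ 22^2 = 484 ≡ 22
H^32 ≡ 22^2 = 484 ≡ 22
43 = 32 + 8 + 2 + 1, so H^43 ≡ 22·22·22·22 ≡ 22 (mod 77)

22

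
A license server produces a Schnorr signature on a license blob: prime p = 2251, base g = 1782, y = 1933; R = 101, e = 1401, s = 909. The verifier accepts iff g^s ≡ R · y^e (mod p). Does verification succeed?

fails

g^s mod p:
Squares mod 2251: 1782^1≡1782, 1782^2≡1614, 1782^4≡589, 1782^8≡267, 1782^16≡1508, 1782^32≡554, 1782^64≡780, 1782^128≡630, 1782^256≡724, 1782^512≡1944
909 = 512 + 256 + 128 + 8 + 4 + 1, so 1782^909 ≡ 1944·724·630·267·589·1782 ≡ 1742 (mod 2251)
R · y^e mod p:
Squares mod 2251: 1933^1≡1933, 1933^2≡2080, 1933^4≡2229, 1933^8≡484, 1933^16≡152, 1933^32≡594, 1933^64≡1680, 1933^128≡1897, 1933^256≡1511, 1933^512≡607, 1933^1024≡1536
1401 = 1024 + 256 + 64 + 32 + 16 + 8 + 1, so 1933^1401 ≡ 1536·1511·1680·594·152·484·1933 ≡ 1540 (mod 2251)
101·1540 = 155540 ≡ 221 (mod 2251)
1742 ≠ 221; the check fails.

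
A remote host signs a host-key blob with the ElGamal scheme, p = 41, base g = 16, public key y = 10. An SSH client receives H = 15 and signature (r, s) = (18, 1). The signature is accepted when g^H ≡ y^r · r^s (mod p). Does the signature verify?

verifies

Left side g^H mod p:
Squares mod 41: 16^1≡16, 16^2≡10, 16^4≡18, 16^8≡37
15 = 8 + 4 + 2 + 1, so 16^15 ≡ 37·18·10·16 ≡ 1 (mod 41)
Right side y^r · r^s mod p:
Squares mod 41: 10^1≡10, 10^2≡18, 10^4≡37, 10^8≡16, 10^16≡10
18 = 16 + 2, so 10^18 ≡ 10·18 ≡ 16 (mod 41)
18^1 mod 41 = 18
16·18 = 288 ≡ 1 (mod 41)
1 ≡ 1 (mod 41), so the signature is genuine.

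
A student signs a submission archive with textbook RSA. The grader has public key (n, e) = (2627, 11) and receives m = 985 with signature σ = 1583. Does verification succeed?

passes

σ^2 ≡ 1583^2 = 2505889 ≡ 2358
σ^4 ≡ 2358^2 = 5560164 ≡ 1432
σ^8 ≡ 1432^2 = 2050624 ≡ 1564
11 = 8 + 2 + 1, so σ^11 ≡ 1564·2358·1583 ≡ 985 (mod 2627)
σ^11 mod 2627 = 985 matches m.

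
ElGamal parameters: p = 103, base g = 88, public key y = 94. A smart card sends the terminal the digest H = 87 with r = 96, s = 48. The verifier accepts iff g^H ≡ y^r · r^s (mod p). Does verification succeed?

fails

Left side g^H mod p:
88^2 = 7744 ≡ 19
88^4 ≡ 19^2 = 361 ≡ 52
88^8 ≡ 52^2 = 2704 ≡ 26
88^16 ≡ 26^2 = 676 ≡ 58
88^32 ≡ 58^2 = 3364 ≡ 68
88^64 ≡ 68^2 = 4624 ≡ 92
87 = 64 + 16 + 4 + 2 + 1, so 88^87 ≡ 92·58·52·19·88 ≡ 69 (mod 103)
Right side y^r · r^s mod p:
94^2 = 8836 ≡ 81
94^4 ≡ 81^2 = 6561 ≡ 72
94^8 ≡ 72^2 = 5184 ≡ 34
94^16 ≡ 34^2 = 1156 ≡ 23
94^32 ≡ 23^2 = 529 ≡ 14
94^64 ≡ 14^2 = 196 ≡ 93
96 = 64 + 32, so 94^96 ≡ 93·14 ≡ 66 (mod 103)
96^2 = 9216 ≡ 49
96^4 ≡ 49^2 = 2401 ≡ 32
96^8 ≡ 32^2 = 1024 ≡ 97
96^16 ≡ 97^2 = 9409 ≡ 36
96^32 ≡ 36^2 = 1296 ≡ 60
48 = 32 + 16, so 96^48 ≡ 60·36 ≡ 100 (mod 103)
66·100 = 6600 ≡ 8 (mod 103)
69 ≠ 8, so verification fails.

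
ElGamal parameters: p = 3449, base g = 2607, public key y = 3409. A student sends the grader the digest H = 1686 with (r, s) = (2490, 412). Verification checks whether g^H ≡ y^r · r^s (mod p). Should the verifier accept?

Left side g^H mod p:
2607^2 = 6796449 ≡ 1919
2607^4 ≡ 1919^2 = 3682561 ≡ 2478
2607^8 ≡ 2478^2 = 6140484 ≡ 1264
2607^16 ≡ 1264^2 = 1597696 ≡ 809
2607^32 ≡ 809^2 = 654481 ≡ 2620
2607^64 ≡ 2620^2 = 6864400 ≡ 890
2607^128 ≡ 890^2 = 792100 ≡ 2279
2607^256 ≡ 2279^2 = 5193841 ≡ 3096
2607^512 ≡ 3096^2 = 9585216 ≡ 445
2607^1024 ≡ 445^2 = 198025 ≡ 1432
1686 = 1024 + 512 + 128 + 16 + 4 + 2, so 2607^1686 ≡ 1432·445·2279·809·2478·1919 ≡ 1776 (mod 3449)
Right side y^r · r^s mod p:
3409^2 = 11621281 ≡ 1600
3409^4 ≡ 1600^2 = 2560000 ≡ 842
3409^8 ≡ 842^2 = 708964 ≡ 1919
3409^16 ≡ 1919^2 = 3682561 ≡ 2478
3409^32 ≡ 2478^2 = 6140484 ≡ 1264
3409^64 ≡ 1264^2 = 1597696 ≡ 809
3409^128 ≡ 809^2 = 654481 ≡ 2620
3409^256 ≡ 2620^2 = 6864400 ≡ 890
3409^512 ≡ 890^2 = 792100 ≡ 2279
3409^1024 ≡ 2279^2 = 5193841 ≡ 3096
3409^2048 ≡ 3096^2 = 9585216 ≡ 445
2490 = 2048 + 256 + 128 + 32 + 16 + 8 + 2, so 3409^2490 ≡ 445·890·2620·1264·2478·1919·1600 ≡ 427 (mod 3449)
2490^2 = 6200100 ≡ 2247
2490^4 ≡ 2247^2 = 5049009 ≡ 3122
2490^8 ≡ 3122^2 = 9746884 ≡ 10
2490^16 ≡ 10^2 = 100
2490^32 ≡ 100^2 = 10000 ≡ 3102
2490^64 ≡ 3102^2 = 9622404 ≡ 3143
2490^128 ≡ 3143^2 = 9878449 ≡ 513
2490^256 ≡ 513^2 = 263169 ≡ 1045
412 = 256 + 128 + 16 + 8 + 4, so 2490^412 ≡ 1045·513·100·10·3122 ≡ 3332 (mod 3449)
427·3332 = 1422764 ≡ 1776 (mod 3449)
1776 ≡ 1776 (mod 3449), so the signature is genuine.

accept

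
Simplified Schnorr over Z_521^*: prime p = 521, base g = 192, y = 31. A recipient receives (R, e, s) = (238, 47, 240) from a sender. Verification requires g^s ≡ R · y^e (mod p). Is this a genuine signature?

g^s mod p:
Squares mod 521: 192^1≡192, 192^2≡394, 192^4≡499, 192^8≡484, 192^16≡327, 192^32≡124, 192^64≡267, 192^128≡433
240 = 128 + 64 + 32 + 16, so 192^240 ≡ 433·267·124·327 ≡ 422 (mod 521)
R · y^e mod p:
Squares mod 521: 31^1≡31, 31^2≡440, 31^4≡309, 31^8≡138, 31^16≡288, 31^32≡105
47 = 32 + 8 + 4 + 2 + 1, so 31^47 ≡ 105·138·309·440·31 ≡ 236 (mod 521)
238·236 = 56168 ≡ 421 (mod 521)
422 ≠ 421; the check fails.

forged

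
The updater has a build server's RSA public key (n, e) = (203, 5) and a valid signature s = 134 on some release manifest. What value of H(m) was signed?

15

s^2 ≡ 134^2 = 17956 ≡ 92
s^4 ≡ 92^2 = 8464 ≡ 141
5 = 4 + 1, so s^5 ≡ 141·134 ≡ 15 (mod 203)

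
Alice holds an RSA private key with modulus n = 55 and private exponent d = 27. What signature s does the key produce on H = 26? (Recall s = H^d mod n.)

16

H^27 mod 55 = 16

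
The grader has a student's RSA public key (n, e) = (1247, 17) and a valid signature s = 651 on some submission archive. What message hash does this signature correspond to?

Squares mod 1247: s^1≡651, s^2≡1068, s^4≡866, s^8≡509, s^16≡952
17 = 16 + 1, so s^17 ≡ 952·651 ≡ 1240 (mod 1247)

1240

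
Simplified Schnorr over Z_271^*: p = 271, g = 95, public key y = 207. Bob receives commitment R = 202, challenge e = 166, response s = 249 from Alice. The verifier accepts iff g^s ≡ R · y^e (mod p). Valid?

yes

g^s mod p:
95^2 = 9025 ≡ 82
95^4 ≡ 82^2 = 6724 ≡ 220
95^8 ≡ 220^2 = 48400 ≡ 162
95^16 ≡ 162^2 = 26244 ≡ 228
95^32 ≡ 228^2 = 51984 ≡ 223
95^64 ≡ 223^2 = 49729 ≡ 136
95^128 ≡ 136^2 = 18496 ≡ 68
249 = 128 + 64 + 32 + 16 + 8 + 1, so 95^249 ≡ 68·136·223·228·162·95 ≡ 199 (mod 271)
R · y^e mod p:
207^2 = 42849 ≡ 31
207^4 ≡ 31^2 = 961 ≡ 148
207^8 ≡ 148^2 = 21904 ≡ 224
207^16 ≡ 224^2 = 50176 ≡ 41
207^32 ≡ 41^2 = 1681 ≡ 55
207^64 ≡ 55^2 = 3025 ≡ 44
207^128 ≡ 44^2 = 1936 ≡ 39
166 = 128 + 32 + 4 + 2, so 207^166 ≡ 39·55·148·31 ≡ 166 (mod 271)
202·166 = 33532 ≡ 199 (mod 271)
199 ≡ 199 (mod 271); signature holds.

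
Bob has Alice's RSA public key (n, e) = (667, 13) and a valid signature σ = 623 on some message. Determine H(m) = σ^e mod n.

234

σ^13 mod 667 = 234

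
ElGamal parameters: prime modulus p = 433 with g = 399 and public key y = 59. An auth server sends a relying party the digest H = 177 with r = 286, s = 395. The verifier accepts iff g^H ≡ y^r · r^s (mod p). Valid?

yes

Left side g^H mod p:
399^2 = 159201 ≡ 290
399^4 ≡ 290^2 = 84100 ≡ 98
399^8 ≡ 98^2 = 9604 ≡ 78
399^16 ≡ 78^2 = 6084 ≡ 22
399^32 ≡ 22^2 = 484 ≡ 51
399^64 ≡ 51^2 = 2601 ≡ 3
399^128 ≡ 3^2 = 9
177 = 128 + 32 + 16 + 1, so 399^177 ≡ 9·51·22·399 ≡ 37 (mod 433)
Right side y^r · r^s mod p:
59^2 = 3481 ≡ 17
59^4 ≡ 17^2 = 289
59^8 ≡ 289^2 = 83521 ≡ 385
59^16 ≡ 385^2 = 148225 ≡ 139
59^32 ≡ 139^2 = 19321 ≡ 269
59^64 ≡ 269^2 = 72361 ≡ 50
59^128 ≡ 50^2 = 2500 ≡ 335
59^256 ≡ 335^2 = 112225 ≡ 78
286 = 256 + 16 + 8 + 4 + 2, so 59^286 ≡ 78·139·385·289·17 ≡ 139 (mod 433)
286^2 = 81796 ≡ 392
286^4 ≡ 392^2 = 153664 ≡ 382
286^8 ≡ 382^2 = 145924 ≡ 3
286^16 ≡ 3^2 = 9
286^32 ≡ 9^2 = 81
286^64 ≡ 81^2 = 6561 ≡ 66
286^128 ≡ 66^2 = 4356 ≡ 26
286^256 ≡ 26^2 = 676 ≡ 243
395 = 256 + 128 + 8 + 2 + 1, so 286^395 ≡ 243·26·3·392·286 ≡ 399 (mod 433)
139·399 = 55461 ≡ 37 (mod 433)
37 ≡ 37 (mod 433), so the signature is genuine.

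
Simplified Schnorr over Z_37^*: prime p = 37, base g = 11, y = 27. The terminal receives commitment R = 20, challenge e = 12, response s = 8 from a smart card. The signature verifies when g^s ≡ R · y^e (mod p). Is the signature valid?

g^s mod p:
11^2 = 121 ≡ 10
11^4 ≡ 10^2 = 100 ≡ 26
11^8 ≡ 26^2 = 676 ≡ 10
R · y^e mod p:
27^2 = 729 ≡ 26
27^4 ≡ 26^2 = 676 ≡ 10
27^8 ≡ 10^2 = 100 ≡ 26
12 = 8 + 4, so 27^12 ≡ 26·10 ≡ 1 (mod 37)
20·1 = 20 ≡ 20 (mod 37)
10 ≠ 20; the check fails.

invalid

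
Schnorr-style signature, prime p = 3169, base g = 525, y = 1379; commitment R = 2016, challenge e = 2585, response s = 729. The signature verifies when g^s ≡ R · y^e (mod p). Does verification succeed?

passes

g^s mod p:
Squares mod 3169: 525^1≡525, 525^2≡3091, 525^4≡2915, 525^8≡1136, 525^16≡713, 525^32≡1329, 525^64≡1108, 525^128≡1261, 525^256≡2452, 525^512≡711
729 = 512 + 128 + 64 + 16 + 8 + 1, so 525^729 ≡ 711·1261·1108·713·1136·525 ≡ 2730 (mod 3169)
R · y^e mod p:
Squares mod 3169: 1379^1≡1379, 1379^2≡241, 1379^4≡1039, 1379^8≡2061, 1379^16≡1261, 1379^32≡2452, 1379^64≡711, 1379^128≡1650, 1379^256≡329, 1379^512≡495, 1379^1024≡1012, 1379^2048≡557
2585 = 2048 + 512 + 16 + 8 + 1, so 1379^2585 ≡ 557·495·1261·2061·1379 ≡ 2048 (mod 3169)
2016·2048 = 4128768 ≡ 2730 (mod 3169)
2730 ≡ 2730 (mod 3169); signature holds.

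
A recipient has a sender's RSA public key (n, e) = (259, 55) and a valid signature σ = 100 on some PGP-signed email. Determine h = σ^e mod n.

σ^2 ≡ 100^2 = 10000 ≡ 158
σ^4 ≡ 158^2 = 24964 ≡ 100
σ^8 ≡ 100^2 = 10000 ≡ 158
σ^16 ≡ 158^2 = 24964 ≡ 100
σ^32 ≡ 100^2 = 10000 ≡ 158
55 = 32 + 16 + 4 + 2 + 1, so σ^55 ≡ 158·100·100·158·100 ≡ 100 (mod 259)

100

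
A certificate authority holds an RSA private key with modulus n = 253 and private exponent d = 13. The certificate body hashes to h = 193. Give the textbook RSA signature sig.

150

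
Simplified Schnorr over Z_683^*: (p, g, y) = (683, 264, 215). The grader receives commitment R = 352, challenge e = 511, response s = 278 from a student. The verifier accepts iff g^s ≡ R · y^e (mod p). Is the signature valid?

valid

g^s mod p:
264^2 = 69696 ≡ 30
264^4 ≡ 30^2 = 900 ≡ 217
264^8 ≡ 217^2 = 47089 ≡ 645
264^16 ≡ 645^2 = 416025 ≡ 78
264^32 ≡ 78^2 = 6084 ≡ 620
264^64 ≡ 620^2 = 384400 ≡ 554
264^128 ≡ 554^2 = 306916 ≡ 249
264^256 ≡ 249^2 = 62001 ≡ 531
278 = 256 + 16 + 4 + 2, so 264^278 ≡ 531·78·217·30 ≡ 538 (mod 683)
R · y^e mod p:
215^2 = 46225 ≡ 464
215^4 ≡ 464^2 = 215296 ≡ 151
215^8 ≡ 151^2 = 22801 ≡ 262
215^16 ≡ 262^2 = 68644 ≡ 344
215^32 ≡ 344^2 = 118336 ≡ 177
215^64 ≡ 177^2 = 31329 ≡ 594
215^128 ≡ 594^2 = 352836 ≡ 408
215^256 ≡ 408^2 = 166464 ≡ 495
511 = 256 + 128 + 64 + 32 + 16 + 8 + 4 + 2 + 1, so 215^511 ≡ 495·408·594·177·344·262·151·464·215 ≡ 409 (mod 683)
352·409 = 143968 ≡ 538 (mod 683)
538 ≡ 538 (mod 683); signature holds.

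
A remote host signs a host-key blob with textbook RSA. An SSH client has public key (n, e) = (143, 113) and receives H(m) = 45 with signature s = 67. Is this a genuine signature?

s^2 ≡ 67^2 = 4489 ≡ 56
s^4 ≡ 56^2 = 3136 ≡ 133
s^8 ≡ 133^2 = 17689 ≡ 100
s^16 ≡ 100^2 = 10000 ≡ 133
s^32 ≡ 133^2 = 17689 ≡ 100
s^64 ≡ 100^2 = 10000 ≡ 133
113 = 64 + 32 + 16 + 1, so s^113 ≡ 133·100·133·67 ≡ 45 (mod 143)
s^113 mod 143 = 45 matches H(m).

genuine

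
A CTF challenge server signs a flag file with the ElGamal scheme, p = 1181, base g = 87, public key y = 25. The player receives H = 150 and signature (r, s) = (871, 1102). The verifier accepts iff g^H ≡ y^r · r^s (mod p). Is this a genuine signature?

Left side g^H mod p:
87^2 = 7569 ≡ 483
87^4 ≡ 483^2 = 233289 ≡ 632
87^8 ≡ 632^2 = 399424 ≡ 246
87^16 ≡ 246^2 = 60516 ≡ 285
87^32 ≡ 285^2 = 81225 ≡ 917
87^64 ≡ 917^2 = 840889 ≡ 17
87^128 ≡ 17^2 = 289
150 = 128 + 16 + 4 + 2, so 87^150 ≡ 289·285·632·483 ≡ 1055 (mod 1181)
Right side y^r · r^s mod p:
25^2 = 625
25^4 ≡ 625^2 = 390625 ≡ 895
25^8 ≡ 895^2 = 801025 ≡ 307
25^16 ≡ 307^2 = 94249 ≡ 950
25^32 ≡ 950^2 = 902500 ≡ 216
25^64 ≡ 216^2 = 46656 ≡ 597
25^128 ≡ 597^2 = 356409 ≡ 928
25^256 ≡ 928^2 = 861184 ≡ 235
25^512 ≡ 235^2 = 55225 ≡ 899
871 = 512 + 256 + 64 + 32 + 4 + 2 + 1, so 25^871 ≡ 899·235·597·216·895·625·25 ≡ 529 (mod 1181)
871^2 = 758641 ≡ 439
871^4 ≡ 439^2 = 192721 ≡ 218
871^8 ≡ 218^2 = 47524 ≡ 284
871^16 ≡ 284^2 = 80656 ≡ 348
871^32 ≡ 348^2 = 121104 ≡ 642
871^64 ≡ 642^2 = 412164 ≡ 1176
871^128 ≡ 1176^2 = 1382976 ≡ 25
871^256 ≡ 25^2 = 625
871^512 ≡ 625^2 = 390625 ≡ 895
871^1024 ≡ 895^2 = 801025 ≡ 307
1102 = 1024 + 64 + 8 + 4 + 2, so 871^1102 ≡ 307·1176·284·218·439 ≡ 895 (mod 1181)
529·895 = 473455 ≡ 1055 (mod 1181)
1055 ≡ 1055 (mod 1181), so the signature is genuine.

genuine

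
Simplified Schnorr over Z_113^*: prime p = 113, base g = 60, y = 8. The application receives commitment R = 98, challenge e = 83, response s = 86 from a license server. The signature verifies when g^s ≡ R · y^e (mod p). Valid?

g^s mod p:
60^2 = 3600 ≡ 97
60^4 ≡ 97^2 = 9409 ≡ 30
60^8 ≡ 30^2 = 900 ≡ 109
60^16 ≡ 109^2 = 11881 ≡ 16
60^32 ≡ 16^2 = 256 ≡ 30
60^64 ≡ 30^2 = 900 ≡ 109
86 = 64 + 16 + 4 + 2, so 60^86 ≡ 109·16·30·97 ≡ 97 (mod 113)
R · y^e mod p:
8^2 = 64
8^4 ≡ 64^2 = 4096 ≡ 28
8^8 ≡ 28^2 = 784 ≡ 106
8^16 ≡ 106^2 = 11236 ≡ 49
8^32 ≡ 49^2 = 2401 ≡ 28
8^64 ≡ 28^2 = 784 ≡ 106
83 = 64 + 16 + 2 + 1, so 8^83 ≡ 106·49·64·8 ≡ 99 (mod 113)
98·99 = 9702 ≡ 97 (mod 113)
97 ≡ 97 (mod 113); signature holds.

yes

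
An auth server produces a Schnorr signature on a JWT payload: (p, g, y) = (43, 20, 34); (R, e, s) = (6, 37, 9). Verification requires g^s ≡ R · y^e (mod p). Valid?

yes

g^s mod p:
20^2 = 400 ≡ 13
20^4 ≡ 13^2 = 169 ≡ 40
20^8 ≡ 40^2 = 1600 ≡ 9
9 = 8 + 1, so 20^9 ≡ 9·20 ≡ 8 (mod 43)
R · y^e mod p:
34^2 = 1156 ≡ 38
34^4 ≡ 38^2 = 1444 ≡ 25
34^8 ≡ 25^2 = 625 ≡ 23
34^16 ≡ 23^2 = 529 ≡ 13
34^32 ≡ 13^2 = 169 ≡ 40
37 = 32 + 4 + 1, so 34^37 ≡ 40·25·34 ≡ 30 (mod 43)
6·30 = 180 ≡ 8 (mod 43)
8 ≡ 8 (mod 43); signature holds.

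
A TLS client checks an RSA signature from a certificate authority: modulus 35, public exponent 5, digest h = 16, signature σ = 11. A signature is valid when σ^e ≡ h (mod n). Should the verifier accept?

accept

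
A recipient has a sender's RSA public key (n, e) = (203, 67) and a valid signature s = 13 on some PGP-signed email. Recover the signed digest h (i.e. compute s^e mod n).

s^2 ≡ 13^2 = 169
s^4 ≡ 169^2 = 28561 ≡ 141
s^8 ≡ 141^2 = 19881 ≡ 190
s^16 ≡ 190^2 = 36100 ≡ 169
s^32 ≡ 169^2 = 28561 ≡ 141
s^64 ≡ 141^2 = 19881 ≡ 190
67 = 64 + 2 + 1, so s^67 ≡ 190·169·13 ≡ 62 (mod 203)

62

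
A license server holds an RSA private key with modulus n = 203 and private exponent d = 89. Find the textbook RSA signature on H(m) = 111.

181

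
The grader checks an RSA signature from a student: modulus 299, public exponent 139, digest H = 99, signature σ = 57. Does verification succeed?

passes

σ^2 ≡ 57^2 = 3249 ≡ 259
σ^4 ≡ 259^2 = 67081 ≡ 105
σ^8 ≡ 105^2 = 11025 ≡ 261
σ^16 ≡ 261^2 = 68121 ≡ 248
σ^32 ≡ 248^2 = 61504 ≡ 209
σ^64 ≡ 209^2 = 43681 ≡ 27
σ^128 ≡ 27^2 = 729 ≡ 131
139 = 128 + 8 + 2 + 1, so σ^139 ≡ 131·261·259·57 ≡ 99 (mod 299)
σ^139 mod 299 = 99 matches H.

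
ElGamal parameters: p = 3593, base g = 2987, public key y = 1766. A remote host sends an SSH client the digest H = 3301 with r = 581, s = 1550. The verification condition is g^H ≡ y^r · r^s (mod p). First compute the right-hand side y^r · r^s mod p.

Squares mod 3593: 1766^1≡1766, 1766^2≡32, 1766^4≡1024, 1766^8≡3013, 1766^16≡2251, 1766^32≡871, 1766^64≡518, 1766^128≡2442, 1766^256≡2577, 1766^512≡1065
581 = 512 + 64 + 4 + 1, so 1766^581 ≡ 1065·518·1024·1766 ≡ 3377 (mod 3593)
Squares mod 3593: 581^1≡581, 581^2≡3412, 581^4≡424, 581^8≡126, 581^16≡1504, 581^32≡2019, 581^64≡1899, 581^128≡2422, 581^256≡2308, 581^512≡2038, 581^1024≡3529
1550 = 1024 + 512 + 8 + 4 + 2, so 581^1550 ≡ 3529·2038·126·424·3412 ≡ 3469 (mod 3593)
y^r · r^s ≡ 3377·3469 = 11714813 ≡ 1633 (mod 3593)

1633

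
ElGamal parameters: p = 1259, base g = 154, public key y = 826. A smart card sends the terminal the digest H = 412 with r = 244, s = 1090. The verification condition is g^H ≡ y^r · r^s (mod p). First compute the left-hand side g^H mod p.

154^2 = 23716 ≡ 1054
154^4 ≡ 1054^2 = 1110916 ≡ 478
154^8 ≡ 478^2 = 228484 ≡ 605
154^16 ≡ 605^2 = 366025 ≡ 915
154^32 ≡ 915^2 = 837225 ≡ 1249
154^64 ≡ 1249^2 = 1560001 ≡ 100
154^128 ≡ 100^2 = 10000 ≡ 1187
154^256 ≡ 1187^2 = 1408969 ≡ 148
412 = 256 + 128 + 16 + 8 + 4, so 154^412 ≡ 148·1187·915·605·478 ≡ 244 (mod 1259)

244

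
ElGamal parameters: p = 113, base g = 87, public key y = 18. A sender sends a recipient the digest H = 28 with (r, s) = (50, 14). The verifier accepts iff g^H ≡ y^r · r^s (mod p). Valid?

yes

Left side g^H mod p:
87^28 mod 113 = 112
Right side y^r · r^s mod p:
18^50 mod 113 = 98
50^14 mod 113 = 98
98·98 = 9604 ≡ 112 (mod 113)
112 ≡ 112 (mod 113), so the signature is genuine.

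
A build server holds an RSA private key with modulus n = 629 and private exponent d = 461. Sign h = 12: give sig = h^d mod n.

Squares mod 629: h^1≡12, h^2≡144, h^4≡608, h^8≡441, h^16≡120, h^32≡562, h^64≡86, h^128≡477, h^256≡460
461 = 256 + 128 + 64 + 8 + 4 + 1, so h^461 ≡ 460·477·86·441·608·12 ≡ 218 (mod 629)

218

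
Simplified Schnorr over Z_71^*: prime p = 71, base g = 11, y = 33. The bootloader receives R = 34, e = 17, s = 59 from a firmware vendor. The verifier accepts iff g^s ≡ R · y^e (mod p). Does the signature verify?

g^s mod p:
11^2 = 121 ≡ 50
11^4 ≡ 50^2 = 2500 ≡ 15
11^8 ≡ 15^2 = 225 ≡ 12
11^16 ≡ 12^2 = 144 ≡ 2
11^32 ≡ 2^2 = 4
59 = 32 + 16 + 8 + 2 + 1, so 11^59 ≡ 4·2·12·50·11 ≡ 47 (mod 71)
R · y^e mod p:
33^2 = 1089 ≡ 24
33^4 ≡ 24^2 = 576 ≡ 8
33^8 ≡ 8^2 = 64
33^16 ≡ 64^2 = 4096 ≡ 49
17 = 16 + 1, so 33^17 ≡ 49·33 ≡ 55 (mod 71)
34·55 = 1870 ≡ 24 (mod 71)
47 ≠ 24; the check fails.

does not verify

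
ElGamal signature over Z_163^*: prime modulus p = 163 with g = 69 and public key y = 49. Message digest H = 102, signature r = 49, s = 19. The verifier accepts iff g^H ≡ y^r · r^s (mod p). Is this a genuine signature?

Left side g^H mod p:
Squares mod 163: 69^1≡69, 69^2≡34, 69^4≡15, 69^8≡62, 69^16≡95, 69^32≡60, 69^64≡14
102 = 64 + 32 + 4 + 2, so 69^102 ≡ 14·60·15·34 ≡ 36 (mod 163)
Right side y^r · r^s mod p:
Squares mod 163: 49^1≡49, 49^2≡119, 49^4≡143, 49^8≡74, 49^16≡97, 49^32≡118
49 = 32 + 16 + 1, so 49^49 ≡ 118·97·49 ≡ 134 (mod 163)
Squares mod 163: 49^1≡49, 49^2≡119, 49^4≡143, 49^8≡74, 49^16≡97
19 = 16 + 2 + 1, so 49^19 ≡ 97·119·49 ≡ 160 (mod 163)
134·160 = 21440 ≡ 87 (mod 163)
36 ≠ 87, so verification fails.

forged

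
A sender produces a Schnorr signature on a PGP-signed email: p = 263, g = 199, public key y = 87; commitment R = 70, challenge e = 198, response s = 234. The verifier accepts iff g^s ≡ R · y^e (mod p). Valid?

no

g^s mod p:
Squares mod 263: 199^1≡199, 199^2≡151, 199^4≡183, 199^8≡88, 199^16≡117, 199^32≡13, 199^64≡169, 199^128≡157
234 = 128 + 64 + 32 + 8 + 2, so 199^234 ≡ 157·169·13·88·151 ≡ 95 (mod 263)
R · y^e mod p:
Squares mod 263: 87^1≡87, 87^2≡205, 87^4≡208, 87^8≡132, 87^16≡66, 87^32≡148, 87^64≡75, 87^128≡102
198 = 128 + 64 + 4 + 2, so 87^198 ≡ 102·75·208·205 ≡ 256 (mod 263)
70·256 = 17920 ≡ 36 (mod 263)
95 ≠ 36; the check fails.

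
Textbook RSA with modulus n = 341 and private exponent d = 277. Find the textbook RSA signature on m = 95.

m^2 ≡ 95^2 = 9025 ≡ 159
m^4 ≡ 159^2 = 25281 ≡ 47
m^8 ≡ 47^2 = 2209 ≡ 163
m^16 ≡ 163^2 = 26569 ≡ 312
m^32 ≡ 312^2 = 97344 ≡ 159
m^64 ≡ 159^2 = 25281 ≡ 47
m^128 ≡ 47^2 = 2209 ≡ 163
m^256 ≡ 163^2 = 26569 ≡ 312
277 = 256 + 16 + 4 + 1, so m^277 ≡ 312·312·47·95 ≡ 314 (mod 341)

314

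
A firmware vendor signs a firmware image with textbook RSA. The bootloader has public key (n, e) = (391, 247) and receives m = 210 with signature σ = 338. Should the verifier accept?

σ^2 ≡ 338^2 = 114244 ≡ 72
σ^4 ≡ 72^2 = 5184 ≡ 101
σ^8 ≡ 101^2 = 10201 ≡ 35
σ^16 ≡ 35^2 = 1225 ≡ 52
σ^32 ≡ 52^2 = 2704 ≡ 358
σ^64 ≡ 358^2 = 128164 ≡ 307
σ^128 ≡ 307^2 = 94249 ≡ 18
247 = 128 + 64 + 32 + 16 + 4 + 2 + 1, so σ^247 ≡ 18·307·358·52·101·72·338 ≡ 144 (mod 391)
σ^247 mod 391 = 144, but m = 210.

reject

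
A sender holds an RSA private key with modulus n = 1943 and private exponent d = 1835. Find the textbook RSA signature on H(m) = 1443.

747

(H(m))^2 ≡ 1443^2 = 2082249 ≡ 1296
(H(m))^4 ≡ 1296^2 = 1679616 ≡ 864
(H(m))^8 ≡ 864^2 = 746496 ≡ 384
(H(m))^16 ≡ 384^2 = 147456 ≡ 1731
(H(m))^32 ≡ 1731^2 = 2996361 ≡ 255
(H(m))^64 ≡ 255^2 = 65025 ≡ 906
(H(m))^128 ≡ 906^2 = 820836 ≡ 890
(H(m))^256 ≡ 890^2 = 792100 ≡ 1299
(H(m))^512 ≡ 1299^2 = 1687401 ≡ 877
(H(m))^1024 ≡ 877^2 = 769129 ≡ 1644
1835 = 1024 + 512 + 256 + 32 + 8 + 2 + 1, so (H(m))^1835 ≡ 1644·877·1299·255·384·1296·1443 ≡ 747 (mod 1943)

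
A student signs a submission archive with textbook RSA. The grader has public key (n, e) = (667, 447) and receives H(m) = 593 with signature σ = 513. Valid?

σ^2 ≡ 513^2 = 263169 ≡ 371
σ^4 ≡ 371^2 = 137641 ≡ 239
σ^8 ≡ 239^2 = 57121 ≡ 426
σ^16 ≡ 426^2 = 181476 ≡ 52
σ^32 ≡ 52^2 = 2704 ≡ 36
σ^64 ≡ 36^2 = 1296 ≡ 629
σ^128 ≡ 629^2 = 395641 ≡ 110
σ^256 ≡ 110^2 = 12100 ≡ 94
447 = 256 + 128 + 32 + 16 + 8 + 4 + 2 + 1, so σ^447 ≡ 94·110·36·52·426·239·371·513 ≡ 74 (mod 667)
The recovered value 74 does not match the digest 593.

no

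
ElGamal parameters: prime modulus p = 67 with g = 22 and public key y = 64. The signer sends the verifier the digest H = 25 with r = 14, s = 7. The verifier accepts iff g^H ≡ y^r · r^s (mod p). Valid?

Left side g^H mod p:
22^25 mod 67 = 62
Right side y^r · r^s mod p:
64^14 mod 67 = 40
14^7 mod 67 = 59
40·59 = 2360 ≡ 15 (mod 67)
62 ≠ 15, so verification fails.

no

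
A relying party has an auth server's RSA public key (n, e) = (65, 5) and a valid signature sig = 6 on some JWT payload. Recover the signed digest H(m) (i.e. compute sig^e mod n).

sig^2 ≡ 6^2 = 36
sig^4 ≡ 36^2 = 1296 ≡ 61
5 = 4 + 1, so sig^5 ≡ 61·6 ≡ 41 (mod 65)

41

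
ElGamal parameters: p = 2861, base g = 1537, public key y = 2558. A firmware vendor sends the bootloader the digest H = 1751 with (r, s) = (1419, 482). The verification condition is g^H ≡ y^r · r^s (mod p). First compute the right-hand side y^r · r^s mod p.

2558^2 = 6543364 ≡ 257
2558^4 ≡ 257^2 = 66049 ≡ 246
2558^8 ≡ 246^2 = 60516 ≡ 435
2558^16 ≡ 435^2 = 189225 ≡ 399
2558^32 ≡ 399^2 = 159201 ≡ 1846
2558^64 ≡ 1846^2 = 3407716 ≡ 265
2558^128 ≡ 265^2 = 70225 ≡ 1561
2558^256 ≡ 1561^2 = 2436721 ≡ 2010
2558^512 ≡ 2010^2 = 4040100 ≡ 368
2558^1024 ≡ 368^2 = 135424 ≡ 957
1419 = 1024 + 256 + 128 + 8 + 2 + 1, so 2558^1419 ≡ 957·2010·1561·435·257·2558 ≡ 1499 (mod 2861)
1419^2 = 2013561 ≡ 2278
1419^4 ≡ 2278^2 = 5189284 ≡ 2291
1419^8 ≡ 2291^2 = 5248681 ≡ 1607
1419^16 ≡ 1607^2 = 2582449 ≡ 1827
1419^32 ≡ 1827^2 = 3337929 ≡ 2003
1419^64 ≡ 2003^2 = 4012009 ≡ 887
1419^128 ≡ 887^2 = 786769 ≡ 2855
1419^256 ≡ 2855^2 = 8151025 ≡ 36
482 = 256 + 128 + 64 + 32 + 2, so 1419^482 ≡ 36·2855·887·2003·2278 ≡ 1981 (mod 2861)
y^r · r^s ≡ 1499·1981 = 2969519 ≡ 2662 (mod 2861)

2662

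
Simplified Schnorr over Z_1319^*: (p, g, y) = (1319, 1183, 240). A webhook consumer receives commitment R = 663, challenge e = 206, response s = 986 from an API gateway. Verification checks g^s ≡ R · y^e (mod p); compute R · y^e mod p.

1189

240^206 mod 1319 = 905
R · y^e ≡ 663·905 = 600015 ≡ 1189 (mod 1319)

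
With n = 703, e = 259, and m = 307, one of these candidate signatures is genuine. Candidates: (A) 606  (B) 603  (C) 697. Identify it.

Candidate A: Squares mod 703: 606^1≡606, 606^2≡270, 606^4≡491, 606^8≡655, 606^16≡195, 606^32≡63, 606^64≡454, 606^128≡137, 606^256≡491; 259 = 256 + 2 + 1, so 606^259 ≡ 491·270·606 ≡ 689 (mod 703)
Candidate B: Squares mod 703: 603^1≡603, 603^2≡158, 603^4≡359, 603^8≡232, 603^16≡396, 603^32≡47, 603^64≡100, 603^128≡158, 603^256≡359; 259 = 256 + 2 + 1, so 603^259 ≡ 359·158·603 ≡ 307 (mod 703)
  → matches m = 307
Candidate C: Squares mod 703: 697^1≡697, 697^2≡36, 697^4≡593, 697^8≡149, 697^16≡408, 697^32≡556, 697^64≡519, 697^128≡112, 697^256≡593; 259 = 256 + 2 + 1, so 697^259 ≡ 593·36·697 ≡ 561 (mod 703)

B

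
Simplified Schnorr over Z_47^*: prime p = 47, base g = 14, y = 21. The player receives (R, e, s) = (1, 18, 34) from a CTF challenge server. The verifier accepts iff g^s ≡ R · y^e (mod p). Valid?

no

g^s mod p:
Squares mod 47: 14^1≡14, 14^2≡8, 14^4≡17, 14^8≡7, 14^16≡2, 14^32≡4
34 = 32 + 2, so 14^34 ≡ 4·8 ≡ 32 (mod 47)
R · y^e mod p:
Squares mod 47: 21^1≡21, 21^2≡18, 21^4≡42, 21^8≡25, 21^16≡14
18 = 16 + 2, so 21^18 ≡ 14·18 ≡ 17 (mod 47)
1·17 = 17 ≡ 17 (mod 47)
32 ≠ 17; the check fails.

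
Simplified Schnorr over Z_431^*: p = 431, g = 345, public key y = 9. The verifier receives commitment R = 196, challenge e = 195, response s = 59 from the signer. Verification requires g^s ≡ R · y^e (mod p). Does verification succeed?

fails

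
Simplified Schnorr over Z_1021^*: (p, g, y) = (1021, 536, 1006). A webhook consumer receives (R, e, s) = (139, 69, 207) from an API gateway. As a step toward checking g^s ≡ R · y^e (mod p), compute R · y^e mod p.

182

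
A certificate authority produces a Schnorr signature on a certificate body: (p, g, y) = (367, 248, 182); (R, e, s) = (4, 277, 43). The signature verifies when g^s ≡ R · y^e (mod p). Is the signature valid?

g^s mod p:
Squares mod 367: 248^1≡248, 248^2≡215, 248^4≡350, 248^8≡289, 248^16≡212, 248^32≡170
43 = 32 + 8 + 2 + 1, so 248^43 ≡ 170·289·215·248 ≡ 98 (mod 367)
R · y^e mod p:
Squares mod 367: 182^1≡182, 182^2≡94, 182^4≡28, 182^8≡50, 182^16≡298, 182^32≡357, 182^64≡100, 182^128≡91, 182^256≡207
277 = 256 + 16 + 4 + 1, so 182^277 ≡ 207·298·28·182 ≡ 208 (mod 367)
4·208 = 832 ≡ 98 (mod 367)
98 ≡ 98 (mod 367); signature holds.

valid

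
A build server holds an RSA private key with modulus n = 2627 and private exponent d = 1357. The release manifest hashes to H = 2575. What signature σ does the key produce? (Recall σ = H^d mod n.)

Squares mod 2627: H^1≡2575, H^2≡77, H^4≡675, H^8≡1154, H^16≡2454, H^32≡1032, H^64≡1089, H^128≡1144, H^256≡490, H^512≡1043, H^1024≡271
1357 = 1024 + 256 + 64 + 8 + 4 + 1, so H^1357 ≡ 271·490·1089·1154·675·2575 ≡ 146 (mod 2627)

146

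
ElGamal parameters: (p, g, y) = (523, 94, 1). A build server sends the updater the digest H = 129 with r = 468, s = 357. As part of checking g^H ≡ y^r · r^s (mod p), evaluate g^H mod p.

60

94^2 = 8836 ≡ 468
94^4 ≡ 468^2 = 219024 ≡ 410
94^8 ≡ 410^2 = 168100 ≡ 217
94^16 ≡ 217^2 = 47089 ≡ 19
94^32 ≡ 19^2 = 361
94^64 ≡ 361^2 = 130321 ≡ 94
94^128 ≡ 94^2 = 8836 ≡ 468
129 = 128 + 1, so 94^129 ≡ 468·94 ≡ 60 (mod 523)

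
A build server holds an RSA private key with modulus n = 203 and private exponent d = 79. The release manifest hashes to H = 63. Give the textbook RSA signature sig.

91

H^2 ≡ 63^2 = 3969 ≡ 112
H^4 ≡ 112^2 = 12544 ≡ 161
H^8 ≡ 161^2 = 25921 ≡ 140
H^16 ≡ 140^2 = 19600 ≡ 112
H^32 ≡ 112^2 = 12544 ≡ 161
H^64 ≡ 161^2 = 25921 ≡ 140
79 = 64 + 8 + 4 + 2 + 1, so H^79 ≡ 140·140·161·112·63 ≡ 91 (mod 203)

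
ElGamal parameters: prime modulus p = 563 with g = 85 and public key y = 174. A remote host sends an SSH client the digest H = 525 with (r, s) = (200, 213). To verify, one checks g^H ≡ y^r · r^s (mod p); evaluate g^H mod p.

85^2 = 7225 ≡ 469
85^4 ≡ 469^2 = 219961 ≡ 391
85^8 ≡ 391^2 = 152881 ≡ 308
85^16 ≡ 308^2 = 94864 ≡ 280
85^32 ≡ 280^2 = 78400 ≡ 143
85^64 ≡ 143^2 = 20449 ≡ 181
85^128 ≡ 181^2 = 32761 ≡ 107
85^256 ≡ 107^2 = 11449 ≡ 189
85^512 ≡ 189^2 = 35721 ≡ 252
525 = 512 + 8 + 4 + 1, so 85^525 ≡ 252·308·391·85 ≡ 285 (mod 563)

285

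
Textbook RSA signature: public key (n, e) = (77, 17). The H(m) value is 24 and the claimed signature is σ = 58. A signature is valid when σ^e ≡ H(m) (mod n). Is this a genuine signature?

forged

σ^2 ≡ 58^2 = 3364 ≡ 53
σ^4 ≡ 53^2 = 2809 ≡ 37
σ^8 ≡ 37^2 = 1369 ≡ 60
σ^16 ≡ 60^2 = 3600 ≡ 58
17 = 16 + 1, so σ^17 ≡ 58·58 ≡ 53 (mod 77)
The recovered value 53 does not match the digest 24.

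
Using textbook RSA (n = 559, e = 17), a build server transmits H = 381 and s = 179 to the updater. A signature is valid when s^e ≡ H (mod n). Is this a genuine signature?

genuine

s^17 mod 559 = 381
s^17 mod 559 = 381 matches H.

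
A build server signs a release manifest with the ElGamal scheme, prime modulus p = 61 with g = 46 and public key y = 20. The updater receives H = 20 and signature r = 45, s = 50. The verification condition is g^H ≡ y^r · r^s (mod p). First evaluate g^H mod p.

46^2 = 2116 ≡ 42
46^4 ≡ 42^2 = 1764 ≡ 56
46^8 ≡ 56^2 = 3136 ≡ 25
46^16 ≡ 25^2 = 625 ≡ 15
20 = 16 + 4, so 46^20 ≡ 15·56 ≡ 47 (mod 61)

47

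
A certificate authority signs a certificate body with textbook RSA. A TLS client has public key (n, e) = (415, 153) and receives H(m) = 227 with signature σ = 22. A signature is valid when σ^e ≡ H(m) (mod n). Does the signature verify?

does not verify

σ^2 ≡ 22^2 = 484 ≡ 69
σ^4 ≡ 69^2 = 4761 ≡ 196
σ^8 ≡ 196^2 = 38416 ≡ 236
σ^16 ≡ 236^2 = 55696 ≡ 86
σ^32 ≡ 86^2 = 7396 ≡ 341
σ^64 ≡ 341^2 = 116281 ≡ 81
σ^128 ≡ 81^2 = 6561 ≡ 336
153 = 128 + 16 + 8 + 1, so σ^153 ≡ 336·86·236·22 ≡ 137 (mod 415)
137 ≠ 227, so verification fails.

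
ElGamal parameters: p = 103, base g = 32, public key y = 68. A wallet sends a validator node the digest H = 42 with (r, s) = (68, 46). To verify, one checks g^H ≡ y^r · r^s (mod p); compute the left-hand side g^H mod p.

64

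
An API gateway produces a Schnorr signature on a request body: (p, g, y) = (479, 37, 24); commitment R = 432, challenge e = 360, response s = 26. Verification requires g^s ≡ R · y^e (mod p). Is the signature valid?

g^s mod p:
Squares mod 479: 37^1≡37, 37^2≡411, 37^4≡313, 37^8≡253, 37^16≡302
26 = 16 + 8 + 2, so 37^26 ≡ 302·253·411 ≡ 105 (mod 479)
R · y^e mod p:
Squares mod 479: 24^1≡24, 24^2≡97, 24^4≡308, 24^8≡22, 24^16≡5, 24^32≡25, 24^64≡146, 24^128≡240, 24^256≡120
360 = 256 + 64 + 32 + 8, so 24^360 ≡ 120·146·25·22 ≡ 436 (mod 479)
432·436 = 188352 ≡ 105 (mod 479)
105 ≡ 105 (mod 479); signature holds.

valid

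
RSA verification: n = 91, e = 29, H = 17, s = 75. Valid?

s^2 ≡ 75^2 = 5625 ≡ 74
s^4 ≡ 74^2 = 5476 ≡ 16
s^8 ≡ 16^2 = 256 ≡ 74
s^16 ≡ 74^2 = 5476 ≡ 16
29 = 16 + 8 + 4 + 1, so s^29 ≡ 16·74·16·75 ≡ 17 (mod 91)
17 = H, so the signature checks out.

yes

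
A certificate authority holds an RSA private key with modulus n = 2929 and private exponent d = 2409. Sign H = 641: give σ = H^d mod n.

1250

H^2 ≡ 641^2 = 410881 ≡ 821
H^4 ≡ 821^2 = 674041 ≡ 371
H^8 ≡ 371^2 = 137641 ≡ 2907
H^16 ≡ 2907^2 = 8450649 ≡ 484
H^32 ≡ 484^2 = 234256 ≡ 2865
H^64 ≡ 2865^2 = 8208225 ≡ 1167
H^128 ≡ 1167^2 = 1361889 ≡ 2833
H^256 ≡ 2833^2 = 8025889 ≡ 429
H^512 ≡ 429^2 = 184041 ≡ 2443
H^1024 ≡ 2443^2 = 5968249 ≡ 1876
H^2048 ≡ 1876^2 = 3519376 ≡ 1647
2409 = 2048 + 256 + 64 + 32 + 8 + 1, so H^2409 ≡ 1647·429·1167·2865·2907·641 ≡ 1250 (mod 2929)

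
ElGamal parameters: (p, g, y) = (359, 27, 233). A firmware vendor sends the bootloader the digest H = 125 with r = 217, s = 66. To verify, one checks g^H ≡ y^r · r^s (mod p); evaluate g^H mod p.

324

27^125 mod 359 = 324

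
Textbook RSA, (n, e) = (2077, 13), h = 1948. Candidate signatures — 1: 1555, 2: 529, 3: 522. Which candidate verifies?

3

Candidate 1: Squares mod 2077: 1555^1≡1555, 1555^2≡397, 1555^4≡1834, 1555^8≡893; 13 = 8 + 4 + 1, so 1555^13 ≡ 893·1834·1555 ≡ 129 (mod 2077)
Candidate 2: Squares mod 2077: 529^1≡529, 529^2≡1523, 529^4≡1597, 529^8≡1930; 13 = 8 + 4 + 1, so 529^13 ≡ 1930·1597·529 ≡ 473 (mod 2077)
Candidate 3: Squares mod 2077: 522^1≡522, 522^2≡397, 522^4≡1834, 522^8≡893; 13 = 8 + 4 + 1, so 522^13 ≡ 893·1834·522 ≡ 1948 (mod 2077)
  → matches h = 1948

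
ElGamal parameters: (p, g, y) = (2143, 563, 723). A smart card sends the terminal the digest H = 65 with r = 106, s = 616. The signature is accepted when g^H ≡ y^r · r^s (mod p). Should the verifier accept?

Left side g^H mod p:
563^2 = 316969 ≡ 1948
563^4 ≡ 1948^2 = 3794704 ≡ 1594
563^8 ≡ 1594^2 = 2540836 ≡ 1381
563^16 ≡ 1381^2 = 1907161 ≡ 2034
563^32 ≡ 2034^2 = 4137156 ≡ 1166
563^64 ≡ 1166^2 = 1359556 ≡ 894
65 = 64 + 1, so 563^65 ≡ 894·563 ≡ 1860 (mod 2143)
Right side y^r · r^s mod p:
723^2 = 522729 ≡ 1980
723^4 ≡ 1980^2 = 3920400 ≡ 853
723^8 ≡ 853^2 = 727609 ≡ 1132
723^16 ≡ 1132^2 = 1281424 ≡ 2053
723^32 ≡ 2053^2 = 4214809 ≡ 1671
723^64 ≡ 1671^2 = 2792241 ≡ 2055
106 = 64 + 32 + 8 + 2, so 723^106 ≡ 2055·1671·1132·1980 ≡ 1470 (mod 2143)
106^2 = 11236 ≡ 521
106^4 ≡ 521^2 = 271441 ≡ 1423
106^8 ≡ 1423^2 = 2024929 ≡ 1937
106^16 ≡ 1937^2 = 3751969 ≡ 1719
106^32 ≡ 1719^2 = 2954961 ≡ 1907
106^64 ≡ 1907^2 = 3636649 ≡ 2121
106^128 ≡ 2121^2 = 4498641 ≡ 484
106^256 ≡ 484^2 = 234256 ≡ 669
106^512 ≡ 669^2 = 447561 ≡ 1817
616 = 512 + 64 + 32 + 8, so 106^616 ≡ 1817·2121·1907·1937 ≡ 1423 (mod 2143)
1470·1423 = 2091810 ≡ 242 (mod 2143)
1860 ≠ 242, so verification fails.

reject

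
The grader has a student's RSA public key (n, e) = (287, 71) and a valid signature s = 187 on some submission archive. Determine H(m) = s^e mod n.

269

Squares mod 287: s^1≡187, s^2≡242, s^4≡16, s^8≡256, s^16≡100, s^32≡242, s^64≡16
71 = 64 + 4 + 2 + 1, so s^71 ≡ 16·16·242·187 ≡ 269 (mod 287)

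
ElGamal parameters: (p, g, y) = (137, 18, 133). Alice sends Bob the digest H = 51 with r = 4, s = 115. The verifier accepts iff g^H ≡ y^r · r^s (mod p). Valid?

Left side g^H mod p:
18^51 mod 137 = 136
Right side y^r · r^s mod p:
133^4 mod 137 = 119
4^115 mod 137 = 99
119·99 = 11781 ≡ 136 (mod 137)
136 ≡ 136 (mod 137), so the signature is genuine.

yes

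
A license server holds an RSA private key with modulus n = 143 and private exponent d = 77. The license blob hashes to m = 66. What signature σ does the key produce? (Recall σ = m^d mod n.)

Squares mod 143: m^1≡66, m^2≡66, m^4≡66, m^8≡66, m^16≡66, m^32≡66, m^64≡66
77 = 64 + 8 + 4 + 1, so m^77 ≡ 66·66·66·66 ≡ 66 (mod 143)

66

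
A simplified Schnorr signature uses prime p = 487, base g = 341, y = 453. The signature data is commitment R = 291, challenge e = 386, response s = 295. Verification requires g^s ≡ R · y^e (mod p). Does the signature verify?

does not verify

g^s mod p:
341^2 = 116281 ≡ 375
341^4 ≡ 375^2 = 140625 ≡ 369
341^8 ≡ 369^2 = 136161 ≡ 288
341^16 ≡ 288^2 = 82944 ≡ 154
341^32 ≡ 154^2 = 23716 ≡ 340
341^64 ≡ 340^2 = 115600 ≡ 181
341^128 ≡ 181^2 = 32761 ≡ 132
341^256 ≡ 132^2 = 17424 ≡ 379
295 = 256 + 32 + 4 + 2 + 1, so 341^295 ≡ 379·340·369·375·341 ≡ 398 (mod 487)
R · y^e mod p:
453^2 = 205209 ≡ 182
453^4 ≡ 182^2 = 33124 ≡ 8
453^8 ≡ 8^2 = 64
453^16 ≡ 64^2 = 4096 ≡ 200
453^32 ≡ 200^2 = 40000 ≡ 66
453^64 ≡ 66^2 = 4356 ≡ 460
453^128 ≡ 460^2 = 211600 ≡ 242
453^256 ≡ 242^2 = 58564 ≡ 124
386 = 256 + 128 + 2, so 453^386 ≡ 124·242·182 ≡ 238 (mod 487)
291·238 = 69258 ≡ 104 (mod 487)
398 ≠ 104; the check fails.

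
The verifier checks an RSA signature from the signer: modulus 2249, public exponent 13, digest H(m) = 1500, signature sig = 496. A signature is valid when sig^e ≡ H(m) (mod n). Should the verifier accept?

sig^2 ≡ 496^2 = 246016 ≡ 875
sig^4 ≡ 875^2 = 765625 ≡ 965
sig^8 ≡ 965^2 = 931225 ≡ 139
13 = 8 + 4 + 1, so sig^13 ≡ 139·965·496 ≡ 1042 (mod 2249)
The recovered value 1042 does not match the digest 1500.

reject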